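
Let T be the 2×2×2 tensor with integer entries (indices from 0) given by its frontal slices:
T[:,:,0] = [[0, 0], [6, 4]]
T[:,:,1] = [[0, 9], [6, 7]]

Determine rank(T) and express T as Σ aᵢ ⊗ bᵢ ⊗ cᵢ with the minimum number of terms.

Lower bound: the mode-2 unfolding of T (rows indexed by j, columns by (i,k) = (0,0), (0,1), (1,0), (1,1)) is [[0, 0, 6, 6], [0, 9, 4, 7]].
There the 2×2 minor on rows j ∈ {0, 1}, columns (i,k) ∈ {(0,1), (1,0)} is det [[0, 6], [9, 4]] = -54 ≠ 0, so this unfolding has rank ≥ 2; CP rank is at least every unfolding rank, so rank(T) ≥ 2. (Unfolding ranks only ever bound the CP rank from below — rank(T) can be strictly larger than all of them — so the matching upper bound has to come from an explicit 2-term decomposition.)
Upper bound — finding two terms. Write S_k = T[:,:,k] for the frontal slices: S₀ = [[0, 0], [6, 4]], S₁ = [[0, 9], [6, 7]].
If T = a₁ ⊗ b₁ ⊗ c₁ + a₂ ⊗ b₂ ⊗ c₂ then each S_k = c₁[k]·a₁b₁ᵀ + c₂[k]·a₂b₂ᵀ. S₀ and S₁ are linearly independent, so a₁b₁ᵀ and a₂b₂ᵀ must span the same plane of matrices: they are the rank-1 matrices of the form x·S₀ + y·S₁.
det(x·S₀ + y·S₁) is −54·xy − 54·y² = (-54)·(y)(x + y), vanishing at (x:y) = (1:0) and (1:-1).
M₁ = S₀ = [[0, 0], [6, 4]] = 2·[0, 1][3, 2]ᵀ and M₂ = S₀ − S₁ = [[0, -9], [0, -3]] = (-3)·[3, 1][0, 1]ᵀ, so take a₁ = [0, 1], b₁ = [3, 2], a₂ = [3, 1], b₂ = [0, 1].
Each slice is an integer combination of E₁ = a₁b₁ᵀ and E₂ = a₂b₂ᵀ: S₀ = 2·E₁, S₁ = 2·E₁ + 3·E₂; reading off coefficients, c₁ = [2, 2] and c₂ = [0, 3].
Hence T = [0, 1] ⊗ [3, 2] ⊗ [2, 2] + [3, 1] ⊗ [0, 1] ⊗ [0, 3], so rank(T) ≤ 2.
These bounds meet, so rank(T) = 2.

rank(T) = 2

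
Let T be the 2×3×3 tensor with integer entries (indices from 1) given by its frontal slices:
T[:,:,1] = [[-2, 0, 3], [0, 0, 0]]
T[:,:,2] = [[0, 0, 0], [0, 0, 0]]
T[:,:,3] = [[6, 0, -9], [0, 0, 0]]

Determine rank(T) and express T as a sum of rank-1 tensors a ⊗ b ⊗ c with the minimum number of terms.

Lower bound: T ≠ 0 (e.g. T[1,1,1] = -2), so rank(T) ≥ 1.
Upper bound: if T = a ⊗ b ⊗ c then every fibre of T is a multiple of the corresponding factor, so read the factors off the fibres through the nonzero entry T[1,1,1] = -2.
The mode-1 fibre T[:,1,1] = [-2, 0] gives a = [1, 0] (primitive direction); the mode-2 fibre T[1,:,1] = [-2, 0, 3] gives b = [2, 0, -3]; then c[k] = T[1,1,k] / (a[1]·b[1]) = [-2, 0, 6] / 2 = [-1, 0, 3].
Expanding [1, 0] ⊗ [2, 0, -3] ⊗ [-1, 0, 3] reproduces all 18 entries of T, so T = [1, 0] ⊗ [2, 0, -3] ⊗ [-1, 0, 3] and rank(T) ≤ 1.
These bounds meet, so rank(T) = 1.

rank(T) = 1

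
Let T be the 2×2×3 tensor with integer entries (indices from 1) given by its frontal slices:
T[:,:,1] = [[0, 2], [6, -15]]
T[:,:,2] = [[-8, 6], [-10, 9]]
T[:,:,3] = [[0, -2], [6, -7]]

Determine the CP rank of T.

Lower bound: the mode-3 unfolding of T (rows indexed by k, columns by (i,j) = (1,1), (1,2), (2,1), (2,2)) is [[0, 2, 6, -15], [-8, 6, -10, 9], [0, -2, 6, -7]].
There the 3×3 minor on rows k ∈ {1, 2, 3}, columns (i,j) ∈ {(1,1), (1,2), (2,1)} is det [[0, 2, 6], [-8, 6, -10], [0, -2, 6]] = 192 ≠ 0, so this unfolding has rank ≥ 3; CP rank is at least every unfolding rank, so rank(T) ≥ 3. (Unfolding ranks only ever bound the CP rank from below — rank(T) can be strictly larger than all of them — so the matching upper bound has to come from an explicit 3-term decomposition.)
Upper bound: T is a sum of 3 rank-1 terms, T = (1, -2) (x) (0, 1) (x) (4, 0, 0) + (1, 2) (x) (1, -1) (x) (4, -4, 4) + (2, 1) (x) (2, -1) (x) (-1, -1, -1) (one valid choice — decompositions are not unique — normalised so each a, b is primitive with positive first nonzero entry; check it by expanding all entries), so rank(T) ≤ 3.
These bounds meet, so rank(T) = 3.

3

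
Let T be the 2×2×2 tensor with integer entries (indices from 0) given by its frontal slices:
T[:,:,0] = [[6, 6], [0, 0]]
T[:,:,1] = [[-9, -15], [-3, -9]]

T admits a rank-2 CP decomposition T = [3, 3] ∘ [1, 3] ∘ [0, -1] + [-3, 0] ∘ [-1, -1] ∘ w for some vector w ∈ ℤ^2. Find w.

w = [2, -2]

Subtract the known terms from T to get the rank-1 residual R = [-3, 0] ∘ [-1, -1] ∘ w, so R[i,j,k] = a[i]·b[j]·w[k]. Pick indices with nonzero a[0]·b[0] = (-3)·(-1) = 3. Only the fibre through (0,0,·) is needed: R[0,0,:] = T[0,0,:] − Σₗ aₗ[0]bₗ[0]cₗ = [6, -9] − (3)·(1)·[0, -1] = [6, -6]. Then w[k] = R[0,0,k] / 3 for each k, giving w = [6, -6] / 3 = [2, -2].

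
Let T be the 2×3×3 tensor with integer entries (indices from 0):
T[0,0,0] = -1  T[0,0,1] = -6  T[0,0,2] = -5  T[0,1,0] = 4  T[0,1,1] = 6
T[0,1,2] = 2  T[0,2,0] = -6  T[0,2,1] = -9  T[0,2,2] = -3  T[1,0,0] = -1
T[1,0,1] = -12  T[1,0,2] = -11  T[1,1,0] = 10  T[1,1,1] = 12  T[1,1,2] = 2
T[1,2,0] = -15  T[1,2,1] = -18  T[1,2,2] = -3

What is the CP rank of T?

2

Lower bound: the mode-1 unfolding of T (rows indexed by i, columns by (j,k) = (0,0), (0,1), (0,2), (1,0), (1,1), (1,2), (2,0), (2,1), (2,2)) is [[-1, -6, -5, 4, 6, 2, -6, -9, -3], [-1, -12, -11, 10, 12, 2, -15, -18, -3]].
There the 2×2 minor on rows i ∈ {0, 1}, columns (j,k) ∈ {(0,0), (0,1)} is det [[-1, -6], [-1, -12]] = 6 ≠ 0, so this unfolding has rank ≥ 2; CP rank is at least every unfolding rank, so rank(T) ≥ 2. (This is only a lower bound: in general the CP rank may exceed every unfolding rank, so we still need to exhibit 2 rank-1 terms summing to T.)
Upper bound — finding two terms. Write S_k = T[:,:,k] for the frontal slices: S₀ = [[-1, 4, -6], [-1, 10, -15]], S₁ = [[-6, 6, -9], [-12, 12, -18]], S₂ = [[-5, 2, -3], [-11, 2, -3]].
If T = a₁ ⊗ b₁ ⊗ c₁ + a₂ ⊗ b₂ ⊗ c₂ then each S_k = c₁[k]·a₁b₁ᵀ + c₂[k]·a₂b₂ᵀ. S₀ and S₁ are linearly independent, so a₁b₁ᵀ and a₂b₂ᵀ must span the same plane of matrices: they are the rank-1 matrices of the form x·S₀ + y·S₁.
The 2×2 minor of x·S₀ + y·S₁ on rows {0,1}, columns {0,1} is −6·x² − 18·xy = (-6)·(x + 3·y)(x), vanishing at (x:y) = (3:-1) and (0:1).
M₁ = 3·S₀ − S₁ = [[3, 6, -9], [9, 18, -27]] = 3·(1, 3)(1, 2, -3)ᵀ and M₂ = S₁ = [[-6, 6, -9], [-12, 12, -18]] = (-3)·(1, 2)(2, -2, 3)ᵀ, so take a₁ = (1, 3), b₁ = (1, 2, -3), a₂ = (1, 2), b₂ = (2, -2, 3).
Each slice is an integer combination of E₁ = a₁b₁ᵀ and E₂ = a₂b₂ᵀ: S₀ = E₁ − E₂, S₁ = −3·E₂, S₂ = −E₁ − 2·E₂; reading off coefficients, c₁ = (1, 0, -1) and c₂ = (-1, -3, -2).
Hence T = (1, 3) ⊗ (1, 2, -3) ⊗ (1, 0, -1) + (1, 2) ⊗ (2, -2, 3) ⊗ (-1, -3, -2), so rank(T) ≤ 2.
These bounds meet, so rank(T) = 2.
Check entry T[0,1,1] = 6: (1)·(2)·(0) + (1)·(-2)·(-3) = 6.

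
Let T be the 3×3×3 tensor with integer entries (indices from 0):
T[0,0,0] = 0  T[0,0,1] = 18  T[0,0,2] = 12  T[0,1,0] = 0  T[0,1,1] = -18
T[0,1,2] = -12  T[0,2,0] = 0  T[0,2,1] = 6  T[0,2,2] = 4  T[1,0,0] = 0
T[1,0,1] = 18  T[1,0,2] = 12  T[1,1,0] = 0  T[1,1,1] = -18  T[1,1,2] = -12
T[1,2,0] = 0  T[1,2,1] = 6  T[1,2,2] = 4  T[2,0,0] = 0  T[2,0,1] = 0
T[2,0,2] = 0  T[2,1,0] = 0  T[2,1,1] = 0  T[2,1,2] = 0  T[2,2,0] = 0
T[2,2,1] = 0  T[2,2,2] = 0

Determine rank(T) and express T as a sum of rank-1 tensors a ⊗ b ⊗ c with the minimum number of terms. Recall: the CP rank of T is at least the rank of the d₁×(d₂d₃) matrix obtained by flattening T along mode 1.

Lower bound: T ≠ 0 (e.g. T[0,0,1] = 18), so rank(T) ≥ 1.
Upper bound: if T = a ⊗ b ⊗ c then every fibre of T is a multiple of the corresponding factor, so read the factors off the fibres through the nonzero entry T[0,0,1] = 18.
The mode-1 fibre T[:,0,1] = [18, 18, 0] gives a = [1, 1, 0] (primitive direction); the mode-2 fibre T[0,:,1] = [18, -18, 6] gives b = [3, -3, 1]; then c[k] = T[0,0,k] / (a[0]·b[0]) = [0, 18, 12] / 3 = [0, 6, 4].
Expanding [1, 1, 0] ⊗ [3, -3, 1] ⊗ [0, 6, 4] reproduces all 27 entries of T, so T = [1, 1, 0] ⊗ [3, -3, 1] ⊗ [0, 6, 4] and rank(T) ≤ 1.
These bounds meet, so rank(T) = 1.

rank(T) = 1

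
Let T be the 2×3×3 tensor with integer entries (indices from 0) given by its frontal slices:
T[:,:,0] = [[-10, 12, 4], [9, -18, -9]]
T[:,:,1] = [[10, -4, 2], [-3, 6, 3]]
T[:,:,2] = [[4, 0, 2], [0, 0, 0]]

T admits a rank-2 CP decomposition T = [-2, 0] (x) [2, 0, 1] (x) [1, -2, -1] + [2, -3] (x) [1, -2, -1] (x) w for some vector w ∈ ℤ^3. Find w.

Subtract the known terms from T to get the rank-1 residual R = [2, -3] (x) [1, -2, -1] (x) w, so R[i,j,k] = a[i]·b[j]·w[k]. Pick indices with nonzero a[0]·b[0] = (2)·(1) = 2. Only the fibre through (0,0,·) is needed: R[0,0,:] = T[0,0,:] − Σₗ aₗ[0]bₗ[0]cₗ = [-10, 10, 4] − (-2)·(2)·[1, -2, -1] = [-6, 2, 0]. Then w[k] = R[0,0,k] / 2 for each k, giving w = [-6, 2, 0] / 2 = [-3, 1, 0].

w = [-3, 1, 0]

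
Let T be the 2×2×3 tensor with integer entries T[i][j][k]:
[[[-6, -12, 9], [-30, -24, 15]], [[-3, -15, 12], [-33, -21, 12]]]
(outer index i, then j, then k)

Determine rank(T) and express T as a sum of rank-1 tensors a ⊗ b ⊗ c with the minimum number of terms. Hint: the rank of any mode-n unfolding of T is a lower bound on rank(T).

Lower bound: the mode-2 unfolding of T (rows indexed by j, columns by (i,k) = (0,0), (0,1), (0,2), (1,0), (1,1), (1,2)) is [[-6, -12, 9, -3, -15, 12], [-30, -24, 15, -33, -21, 12]].
There the 2×2 minor on rows j ∈ {0, 1}, columns (i,k) ∈ {(0,0), (0,1)} is det [[-6, -12], [-30, -24]] = -216 ≠ 0, so this unfolding has rank ≥ 2; CP rank is at least every unfolding rank, so rank(T) ≥ 2. (This is only a lower bound: in general the CP rank may exceed every unfolding rank, so we still need to exhibit 2 rank-1 terms summing to T.)
Upper bound — finding two terms. Write S_k = T[:,:,k] for the frontal slices: S₀ = [[-6, -30], [-3, -33]], S₁ = [[-12, -24], [-15, -21]], S₂ = [[9, 15], [12, 12]].
If T = a₁ ⊗ b₁ ⊗ c₁ + a₂ ⊗ b₂ ⊗ c₂ then each S_k = c₁[k]·a₁b₁ᵀ + c₂[k]·a₂b₂ᵀ. S₀ and S₁ are linearly independent, so a₁b₁ᵀ and a₂b₂ᵀ must span the same plane of matrices: they are the rank-1 matrices of the form x·S₀ + y·S₁.
det(x·S₀ + y·S₁) is 108·x² − 108·y² = 108·(x − y)(x + y), vanishing at (x:y) = (1:1) and (1:-1).
M₁ = S₀ + S₁ = [[-18, -54], [-18, -54]] = (-18)·[1, 1][1, 3]ᵀ and M₂ = S₀ − S₁ = [[6, -6], [12, -12]] = 6·[1, 2][1, -1]ᵀ, so take a₁ = [1, 1], b₁ = [1, 3], a₂ = [1, 2], b₂ = [1, -1].
Each slice is an integer combination of E₁ = a₁b₁ᵀ and E₂ = a₂b₂ᵀ: S₀ = −9·E₁ + 3·E₂, S₁ = −9·E₁ − 3·E₂, S₂ = 6·E₁ + 3·E₂; reading off coefficients, c₁ = [-9, -9, 6] and c₂ = [3, -3, 3].
Hence T = [1, 1] ⊗ [1, 3] ⊗ [-9, -9, 6] + [1, 2] ⊗ [1, -1] ⊗ [3, -3, 3], so rank(T) ≤ 2.
These bounds meet, so rank(T) = 2.
Check entry T[0,0,2] = 9: (1)·(1)·(6) + (1)·(1)·(3) = 9.

rank(T) = 2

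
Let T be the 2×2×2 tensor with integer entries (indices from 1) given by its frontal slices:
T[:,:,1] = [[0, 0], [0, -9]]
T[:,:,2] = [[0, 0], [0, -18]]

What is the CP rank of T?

1

Lower bound: T ≠ 0 (e.g. T[2,2,1] = -9), so rank(T) ≥ 1.
Upper bound: the mode-1 fibre T[:,2,1] = [0, -9] gives a = (0, 1) (primitive direction); the mode-2 fibre T[2,:,1] = [0, -9] gives b = (0, 1); then c[k] = T[2,2,k] / (a[2]·b[2]) = [-9, -18] / 1 = (-9, -18).
Expanding (0, 1) (x) (0, 1) (x) (-9, -18) reproduces all 8 entries of T, so T = (0, 1) (x) (0, 1) (x) (-9, -18) and rank(T) ≤ 1.
These bounds meet, so rank(T) = 1.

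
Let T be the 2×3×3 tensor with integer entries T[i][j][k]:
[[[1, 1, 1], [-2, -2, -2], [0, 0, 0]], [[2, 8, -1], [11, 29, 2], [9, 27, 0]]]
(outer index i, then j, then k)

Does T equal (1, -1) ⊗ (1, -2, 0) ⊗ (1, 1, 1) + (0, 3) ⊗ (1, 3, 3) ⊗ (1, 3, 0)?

Reconstruct entrywise from the claimed factors. For example, T[0,1,2] = -2 and Σₗ aₗ[0]bₗ[1]cₗ[2] = (1)·(-2)·(1) + (0)·(3)·(0) = -2; checking all 18 entries, every one matches. The claim holds.

Yes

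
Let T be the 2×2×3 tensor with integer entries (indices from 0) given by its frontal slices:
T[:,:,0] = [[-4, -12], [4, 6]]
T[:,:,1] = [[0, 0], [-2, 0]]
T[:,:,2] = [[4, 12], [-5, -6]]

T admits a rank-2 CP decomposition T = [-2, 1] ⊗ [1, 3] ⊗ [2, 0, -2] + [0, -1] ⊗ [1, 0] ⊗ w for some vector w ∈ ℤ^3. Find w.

Subtract the known terms from T to get the rank-1 residual R = [0, -1] ⊗ [1, 0] ⊗ w, so R[i,j,k] = a[i]·b[j]·w[k]. Pick indices with nonzero a[1]·b[0] = (-1)·(1) = -1. Only the fibre through (1,0,·) is needed: R[1,0,:] = T[1,0,:] − Σₗ aₗ[1]bₗ[0]cₗ = [4, -2, -5] − (1)·(1)·[2, 0, -2] = [2, -2, -3]. Then w[k] = R[1,0,k] / -1 for each k, giving w = [2, -2, -3] / -1 = [-2, 2, 3].

w = [-2, 2, 3]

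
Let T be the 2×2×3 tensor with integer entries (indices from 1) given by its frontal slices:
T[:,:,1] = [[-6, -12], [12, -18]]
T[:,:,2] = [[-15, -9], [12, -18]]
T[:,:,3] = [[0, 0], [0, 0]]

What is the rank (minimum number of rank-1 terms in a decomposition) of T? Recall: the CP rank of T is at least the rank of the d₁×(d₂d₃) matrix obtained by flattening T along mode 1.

2

Lower bound: in the mode-3 unfolding of T (rows indexed by k, columns by (i,j)) the 2×2 minor on rows k ∈ {1, 2}, columns (i,j) ∈ {(1,1), (1,2)} is det [[-6, -12], [-15, -9]] = -126 ≠ 0, so that unfolding has rank ≥ 2 and hence rank(T) ≥ 2 (CP rank is at least every unfolding rank, though it can be larger).
Upper bound: with S_k = T[:,:,k], the two rank-1 terms a₁b₁ᵀ, a₂b₂ᵀ are the rank-1 members of the pencil x·S₁ + y·S₂.
det(x·S₁ + y·S₂) is 252·x² + 630·xy + 378·y² = 126·(2·x + 3·y)(x + y), vanishing at (x:y) = (3:-2) and (1:-1).
M₁ = 3·S₁ − 2·S₂ = [[12, -18], [12, -18]] = 6·[1, 1][2, -3]ᵀ and M₂ = S₁ − S₂ = [[9, -3], [0, 0]] = 3·[1, 0][3, -1]ᵀ, so take a₁ = [1, 1], b₁ = [2, -3], a₂ = [1, 0], b₂ = [3, -1].
Each slice is an integer combination of E₁ = a₁b₁ᵀ and E₂ = a₂b₂ᵀ: S₁ = 6·E₁ − 6·E₂, S₂ = 6·E₁ − 9·E₂, S₃ = 0; reading off coefficients, c₁ = [6, 6, 0] and c₂ = [-6, -9, 0].
Hence T = [1, 1] ⊗ [2, -3] ⊗ [6, 6, 0] + [1, 0] ⊗ [3, -1] ⊗ [-6, -9, 0], so rank(T) ≤ 2.
These bounds meet, so rank(T) = 2.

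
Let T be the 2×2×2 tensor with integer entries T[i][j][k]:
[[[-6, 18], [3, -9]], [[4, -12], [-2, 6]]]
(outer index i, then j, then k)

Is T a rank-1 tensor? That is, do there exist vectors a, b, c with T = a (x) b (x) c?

Yes

The mode-1 fibre T[:,0,0] = [-6, 4] gives a = [3, -2] (primitive direction); the mode-2 fibre T[0,:,0] = [-6, 3] gives b = [2, -1]; then c[k] = T[0,0,k] / (a[0]·b[0]) = [-6, 18] / 6 = [-1, 3].
Expanding [3, -2] (x) [2, -1] (x) [-1, 3] reproduces all 8 entries of T, so T = [3, -2] (x) [2, -1] (x) [-1, 3] and rank(T) ≤ 1.
Equivalently every frontal slice T[:,:,k] is c[k] times the rank-1 matrix [3, -2] (x) [2, -1]. So T has rank 1 (it is nonzero).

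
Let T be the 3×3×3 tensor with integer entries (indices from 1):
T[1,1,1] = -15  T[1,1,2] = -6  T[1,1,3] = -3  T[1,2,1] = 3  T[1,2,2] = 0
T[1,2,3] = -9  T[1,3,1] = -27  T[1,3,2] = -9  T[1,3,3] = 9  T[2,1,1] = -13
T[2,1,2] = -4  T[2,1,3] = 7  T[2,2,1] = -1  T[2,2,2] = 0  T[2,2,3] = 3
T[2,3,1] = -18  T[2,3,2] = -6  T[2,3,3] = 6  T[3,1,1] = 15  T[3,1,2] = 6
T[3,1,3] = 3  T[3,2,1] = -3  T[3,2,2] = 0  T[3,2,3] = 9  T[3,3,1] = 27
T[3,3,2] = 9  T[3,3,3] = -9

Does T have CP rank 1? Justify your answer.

No

The mode-2 unfolding of T (rows indexed by j, columns by (i,k) = (1,1), (1,2), (1,3), (2,1), (2,2), (2,3), (3,1), (3,2), (3,3)) is [[-15, -6, -3, -13, -4, 7, 15, 6, 3], [3, 0, -9, -1, 0, 3, -3, 0, 9], [-27, -9, 9, -18, -6, 6, 27, 9, -9]].
There the 2×2 minor on rows j ∈ {1, 2}, columns (i,k) ∈ {(1,1), (1,2)} is det [[-15, -6], [3, 0]] = 18 ≠ 0, so this unfolding has rank ≥ 2; CP rank is at least every unfolding rank, so rank(T) ≥ 2.
In particular rank(T) ≥ 2 > 1, so T is not rank-1.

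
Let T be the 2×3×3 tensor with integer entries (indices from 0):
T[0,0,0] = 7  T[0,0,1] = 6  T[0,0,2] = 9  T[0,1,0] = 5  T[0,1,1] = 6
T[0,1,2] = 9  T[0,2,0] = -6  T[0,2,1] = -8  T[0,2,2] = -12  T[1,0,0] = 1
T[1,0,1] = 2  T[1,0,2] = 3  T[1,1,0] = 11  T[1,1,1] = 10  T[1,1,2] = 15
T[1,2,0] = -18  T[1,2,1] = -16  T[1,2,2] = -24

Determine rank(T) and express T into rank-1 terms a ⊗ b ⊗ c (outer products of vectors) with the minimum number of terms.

Lower bound: the mode-2 unfolding of T (rows indexed by j, columns by (i,k) = (0,0), (0,1), (0,2), (1,0), (1,1), (1,2)) is [[7, 6, 9, 1, 2, 3], [5, 6, 9, 11, 10, 15], [-6, -8, -12, -18, -16, -24]].
There the 2×2 minor on rows j ∈ {0, 1}, columns (i,k) ∈ {(0,0), (0,1)} is det [[7, 6], [5, 6]] = 12 ≠ 0, so this unfolding has rank ≥ 2; CP rank is at least every unfolding rank, so rank(T) ≥ 2. (Unfolding ranks only ever bound the CP rank from below — rank(T) can be strictly larger than all of them — so the matching upper bound has to come from an explicit 2-term decomposition.)
Upper bound — finding two terms. Write S_k = T[:,:,k] for the frontal slices: S₀ = [[7, 5, -6], [1, 11, -18]], S₁ = [[6, 6, -8], [2, 10, -16]], S₂ = [[9, 9, -12], [3, 15, -24]].
If T = a₁ ⊗ b₁ ⊗ c₁ + a₂ ⊗ b₂ ⊗ c₂ then each S_k = c₁[k]·a₁b₁ᵀ + c₂[k]·a₂b₂ᵀ. S₀ and S₁ are linearly independent, so a₁b₁ᵀ and a₂b₂ᵀ must span the same plane of matrices: they are the rank-1 matrices of the form x·S₀ + y·S₁.
The 2×2 minor of x·S₀ + y·S₁ on rows {0,1}, columns {0,1} is 72·x² + 120·xy + 48·y² = 24·(3·x + 2·y)(x + y), vanishing at (x:y) = (2:-3) and (1:-1).
M₁ = 2·S₀ − 3·S₁ = [[-4, -8, 12], [-4, -8, 12]] = (-4)·[1, 1][1, 2, -3]ᵀ and M₂ = S₀ − S₁ = [[1, -1, 2], [-1, 1, -2]] = [1, -1][1, -1, 2]ᵀ, so take a₁ = [1, 1], b₁ = [1, 2, -3], a₂ = [1, -1], b₂ = [1, -1, 2].
Each slice is an integer combination of E₁ = a₁b₁ᵀ and E₂ = a₂b₂ᵀ: S₀ = 4·E₁ + 3·E₂, S₁ = 4·E₁ + 2·E₂, S₂ = 6·E₁ + 3·E₂; reading off coefficients, c₁ = [4, 4, 6] and c₂ = [3, 2, 3].
Hence T = [1, 1] ⊗ [1, 2, -3] ⊗ [4, 4, 6] + [1, -1] ⊗ [1, -1, 2] ⊗ [3, 2, 3], so rank(T) ≤ 2.
These bounds meet, so rank(T) = 2.
Check entry T[1,2,2] = -24: (1)·(-3)·(6) + (-1)·(2)·(3) = -24.

rank(T) = 2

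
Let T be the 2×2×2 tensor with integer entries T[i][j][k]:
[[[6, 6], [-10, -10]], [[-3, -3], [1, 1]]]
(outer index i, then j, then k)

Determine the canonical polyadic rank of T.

2

Lower bound: the mode-1 unfolding of T (rows indexed by i, columns by (j,k) = (0,0), (0,1), (1,0), (1,1)) is [[6, 6, -10, -10], [-3, -3, 1, 1]].
There the 2×2 minor on rows i ∈ {0, 1}, columns (j,k) ∈ {(0,0), (1,0)} is det [[6, -10], [-3, 1]] = -24 ≠ 0, so this unfolding has rank ≥ 2; CP rank is at least every unfolding rank, so rank(T) ≥ 2. (This is only a lower bound: in general the CP rank may exceed every unfolding rank, so we still need to exhibit 2 rank-1 terms summing to T.)
Upper bound — finding two terms. Every mode-3 slice of T is a multiple of one matrix: T[:,:,k] = c[k]·M with c = [1, 1] and M = [[6, -10], [-3, 1]] (rows indexed by i, columns by j). So it suffices to write M as a sum of two rank-1 matrices.
Splitting M by its rows (i = 0, 1), M = [1, 0][6, -10]ᵀ + [0, 1][-3, 1]ᵀ.
Hence T = [1, 0] ⊗ [6, -10] ⊗ [1, 1] + [0, 1] ⊗ [-3, 1] ⊗ [1, 1], so rank(T) ≤ 2.
These bounds meet, so rank(T) = 2.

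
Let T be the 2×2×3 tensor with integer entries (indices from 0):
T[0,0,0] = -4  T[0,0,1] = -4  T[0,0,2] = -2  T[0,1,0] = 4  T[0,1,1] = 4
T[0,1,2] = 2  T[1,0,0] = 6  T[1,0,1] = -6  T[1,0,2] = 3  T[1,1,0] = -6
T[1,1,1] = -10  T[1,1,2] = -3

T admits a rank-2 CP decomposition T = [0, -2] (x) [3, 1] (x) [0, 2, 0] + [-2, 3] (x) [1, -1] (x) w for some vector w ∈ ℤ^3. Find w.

w = [2, 2, 1]

Subtract the known terms from T to get the rank-1 residual R = [-2, 3] (x) [1, -1] (x) w, so R[i,j,k] = a[i]·b[j]·w[k]. Pick indices with nonzero a[0]·b[0] = (-2)·(1) = -2. Only the fibre through (0,0,·) is needed: R[0,0,:] = T[0,0,:] − Σₗ aₗ[0]bₗ[0]cₗ = [-4, -4, -2] − (0)·(3)·[0, 2, 0] = [-4, -4, -2]. Then w[k] = R[0,0,k] / -2 for each k, giving w = [-4, -4, -2] / -2 = [2, 2, 1].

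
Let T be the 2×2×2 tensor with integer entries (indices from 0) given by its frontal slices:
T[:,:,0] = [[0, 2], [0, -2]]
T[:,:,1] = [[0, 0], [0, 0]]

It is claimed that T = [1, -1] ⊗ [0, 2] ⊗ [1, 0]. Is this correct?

Reconstruct entrywise from the claimed factors. For example, T[1,1,0] = -2 and Σₗ aₗ[1]bₗ[1]cₗ[0] = (-1)·(2)·(1) = -2; checking all 8 entries, every one matches. The claim holds.

Yes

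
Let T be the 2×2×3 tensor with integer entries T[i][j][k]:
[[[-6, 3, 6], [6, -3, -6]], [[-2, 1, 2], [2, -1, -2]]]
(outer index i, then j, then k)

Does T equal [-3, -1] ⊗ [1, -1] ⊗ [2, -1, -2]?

Reconstruct entrywise from the claimed factors. For example, T[1,1,1] = -1 and Σₗ aₗ[1]bₗ[1]cₗ[1] = (-1)·(-1)·(-1) = -1; checking all 12 entries, every one matches. The claim holds.

Yes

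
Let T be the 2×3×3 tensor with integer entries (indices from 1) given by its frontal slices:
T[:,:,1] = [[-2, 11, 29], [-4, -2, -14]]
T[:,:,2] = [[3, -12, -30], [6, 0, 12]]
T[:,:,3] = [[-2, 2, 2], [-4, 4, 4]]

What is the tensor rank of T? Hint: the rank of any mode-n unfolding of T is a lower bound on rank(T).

2

Lower bound: the mode-2 unfolding of T (rows indexed by j, columns by (i,k) = (1,1), (1,2), (1,3), (2,1), (2,2), (2,3)) is [[-2, 3, -2, -4, 6, -4], [11, -12, 2, -2, 0, 4], [29, -30, 2, -14, 12, 4]].
There the 2×2 minor on rows j ∈ {1, 2}, columns (i,k) ∈ {(1,1), (1,2)} is det [[-2, 3], [11, -12]] = -9 ≠ 0, so this unfolding has rank ≥ 2; CP rank is at least every unfolding rank, so rank(T) ≥ 2. (Unfolding ranks only ever bound the CP rank from below — rank(T) can be strictly larger than all of them — so the matching upper bound has to come from an explicit 2-term decomposition.)
Upper bound — finding two terms. Write S_k = T[:,:,k] for the frontal slices: S₁ = [[-2, 11, 29], [-4, -2, -14]], S₂ = [[3, -12, -30], [6, 0, 12]], S₃ = [[-2, 2, 2], [-4, 4, 4]].
If T = a₁ (x) b₁ (x) c₁ + a₂ (x) b₂ (x) c₂ then each S_k = c₁[k]·a₁b₁ᵀ + c₂[k]·a₂b₂ᵀ. S₁ and S₂ are linearly independent, so a₁b₁ᵀ and a₂b₂ᵀ must span the same plane of matrices: they are the rank-1 matrices of the form x·S₁ + y·S₂.
The 2×2 minor of x·S₁ + y·S₂ on rows {1,2}, columns {1,2} is 48·x² − 120·xy + 72·y² = 24·(2·x − 3·y)(x − y), vanishing at (x:y) = (3:2) and (1:1).
M₁ = 3·S₁ + 2·S₂ = [[0, 9, 27], [0, -6, -18]] = 3·[3, -2][0, 1, 3]ᵀ and M₂ = S₁ + S₂ = [[1, -1, -1], [2, -2, -2]] = [1, 2][1, -1, -1]ᵀ, so take a₁ = [3, -2], b₁ = [0, 1, 3], a₂ = [1, 2], b₂ = [1, -1, -1].
Each slice is an integer combination of E₁ = a₁b₁ᵀ and E₂ = a₂b₂ᵀ: S₁ = 3·E₁ − 2·E₂, S₂ = −3·E₁ + 3·E₂, S₃ = −2·E₂; reading off coefficients, c₁ = [3, -3, 0] and c₂ = [-2, 3, -2].
Hence T = [3, -2] (x) [0, 1, 3] (x) [3, -3, 0] + [1, 2] (x) [1, -1, -1] (x) [-2, 3, -2], so rank(T) ≤ 2.
These bounds meet, so rank(T) = 2.
Check entry T[1,1,1] = -2: (3)·(0)·(3) + (1)·(1)·(-2) = -2.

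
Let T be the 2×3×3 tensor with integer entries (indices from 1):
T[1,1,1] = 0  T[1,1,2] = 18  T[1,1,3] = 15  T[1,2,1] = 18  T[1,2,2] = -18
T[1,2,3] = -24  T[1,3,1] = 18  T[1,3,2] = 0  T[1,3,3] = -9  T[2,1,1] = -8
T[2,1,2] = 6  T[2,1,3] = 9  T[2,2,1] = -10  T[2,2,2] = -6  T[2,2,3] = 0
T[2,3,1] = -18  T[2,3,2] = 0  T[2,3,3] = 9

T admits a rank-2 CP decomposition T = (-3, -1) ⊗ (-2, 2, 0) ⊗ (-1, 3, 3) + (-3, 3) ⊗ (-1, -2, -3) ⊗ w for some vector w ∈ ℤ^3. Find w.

Subtract the known terms from T to get the rank-1 residual R = (-3, 3) ⊗ (-1, -2, -3) ⊗ w, so R[i,j,k] = a[i]·b[j]·w[k]. Pick indices with nonzero a[1]·b[1] = (-3)·(-1) = 3. Only the fibre through (1,1,·) is needed: R[1,1,:] = T[1,1,:] − Σₗ aₗ[1]bₗ[1]cₗ = [0, 18, 15] − (-3)·(-2)·(-1, 3, 3) = [6, 0, -3]. Then w[k] = R[1,1,k] / 3 for each k, giving w = [6, 0, -3] / 3 = (2, 0, -1).

w = (2, 0, -1)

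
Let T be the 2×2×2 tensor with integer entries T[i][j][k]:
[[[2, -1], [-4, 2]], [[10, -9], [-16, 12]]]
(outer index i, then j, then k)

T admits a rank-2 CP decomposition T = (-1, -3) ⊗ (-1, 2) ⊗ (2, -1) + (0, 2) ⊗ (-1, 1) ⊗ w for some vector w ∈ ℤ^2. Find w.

Subtract the known terms from T to get the rank-1 residual R = (0, 2) ⊗ (-1, 1) ⊗ w, so R[i,j,k] = a[i]·b[j]·w[k]. Pick indices with nonzero a[1]·b[0] = (2)·(-1) = -2. Only the fibre through (1,0,·) is needed: R[1,0,:] = T[1,0,:] − Σₗ aₗ[1]bₗ[0]cₗ = [10, -9] − (-3)·(-1)·(2, -1) = [4, -6]. Then w[k] = R[1,0,k] / -2 for each k, giving w = [4, -6] / -2 = (-2, 3).

w = (-2, 3)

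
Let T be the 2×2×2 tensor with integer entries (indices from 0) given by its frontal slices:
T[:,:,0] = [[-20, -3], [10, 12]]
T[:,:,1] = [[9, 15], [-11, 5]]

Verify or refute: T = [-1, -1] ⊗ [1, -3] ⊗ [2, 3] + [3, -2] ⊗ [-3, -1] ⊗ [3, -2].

Reconstruct entry (0,0,0) from the claimed factors: Σₗ aₗ[0]bₗ[0]cₗ[0] = (-1)·(1)·(2) + (3)·(-3)·(3) = -29, but T[0,0,0] = -20. The claim is false.

No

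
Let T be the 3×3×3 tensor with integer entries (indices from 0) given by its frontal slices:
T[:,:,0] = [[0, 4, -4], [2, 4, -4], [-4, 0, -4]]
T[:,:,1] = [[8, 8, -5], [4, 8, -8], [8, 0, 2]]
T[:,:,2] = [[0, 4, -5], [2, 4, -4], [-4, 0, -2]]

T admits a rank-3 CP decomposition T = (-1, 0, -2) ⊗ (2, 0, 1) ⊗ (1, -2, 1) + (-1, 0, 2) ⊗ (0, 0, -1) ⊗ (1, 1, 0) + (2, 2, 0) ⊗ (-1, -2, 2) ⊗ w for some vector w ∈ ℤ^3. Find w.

Subtract the known terms from T to get the rank-1 residual R = (2, 2, 0) ⊗ (-1, -2, 2) ⊗ w, so R[i,j,k] = a[i]·b[j]·w[k]. Pick indices with nonzero a[0]·b[0] = (2)·(-1) = -2. Only the fibre through (0,0,·) is needed: R[0,0,:] = T[0,0,:] − Σₗ aₗ[0]bₗ[0]cₗ = [0, 8, 0] − (-1)·(2)·(1, -2, 1) − (-1)·(0)·(1, 1, 0) = [2, 4, 2]. Then w[k] = R[0,0,k] / -2 for each k, giving w = [2, 4, 2] / -2 = (-1, -2, -1).

w = (-1, -2, -1)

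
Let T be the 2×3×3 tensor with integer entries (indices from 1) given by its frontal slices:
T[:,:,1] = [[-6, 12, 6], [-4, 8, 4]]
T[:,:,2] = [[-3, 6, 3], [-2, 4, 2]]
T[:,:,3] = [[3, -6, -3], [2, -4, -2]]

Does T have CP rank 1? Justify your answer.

If T = a ⊗ b ⊗ c then every fibre of T is a multiple of the corresponding factor, so read the factors off the fibres through the nonzero entry T[1,1,1] = -6.
The mode-1 fibre T[:,1,1] = [-6, -4] gives a = (3, 2) (primitive direction); the mode-2 fibre T[1,:,1] = [-6, 12, 6] gives b = (1, -2, -1); then c[k] = T[1,1,k] / (a[1]·b[1]) = [-6, -3, 3] / 3 = (-2, -1, 1).
Expanding (3, 2) ⊗ (1, -2, -1) ⊗ (-2, -1, 1) reproduces all 18 entries of T, so T = (3, 2) ⊗ (1, -2, -1) ⊗ (-2, -1, 1) and rank(T) ≤ 1.
Equivalently every frontal slice T[:,:,k] is c[k] times the rank-1 matrix (3, 2) ⊗ (1, -2, -1). So T has rank 1 (it is nonzero).

Yes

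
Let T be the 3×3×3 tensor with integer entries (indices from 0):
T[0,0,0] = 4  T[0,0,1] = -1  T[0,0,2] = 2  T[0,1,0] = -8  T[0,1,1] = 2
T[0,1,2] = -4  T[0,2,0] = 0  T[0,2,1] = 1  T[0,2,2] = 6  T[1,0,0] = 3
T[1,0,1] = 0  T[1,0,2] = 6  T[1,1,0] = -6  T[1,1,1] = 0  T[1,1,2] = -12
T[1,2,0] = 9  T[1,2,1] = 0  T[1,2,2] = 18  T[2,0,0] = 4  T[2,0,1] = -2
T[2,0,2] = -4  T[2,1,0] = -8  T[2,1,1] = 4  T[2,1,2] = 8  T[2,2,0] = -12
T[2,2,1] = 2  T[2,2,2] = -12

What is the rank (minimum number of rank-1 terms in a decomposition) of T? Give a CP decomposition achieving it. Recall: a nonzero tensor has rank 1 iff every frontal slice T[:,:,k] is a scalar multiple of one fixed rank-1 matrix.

Lower bound: the mode-2 unfolding of T (rows indexed by j, columns by (i,k) = (0,0), (0,1), (0,2), (1,0), (1,1), (1,2), (2,0), (2,1), (2,2)) is [[4, -1, 2, 3, 0, 6, 4, -2, -4], [-8, 2, -4, -6, 0, -12, -8, 4, 8], [0, 1, 6, 9, 0, 18, -12, 2, -12]].
There the 2×2 minor on rows j ∈ {0, 2}, columns (i,k) ∈ {(0,0), (0,1)} is det [[4, -1], [0, 1]] = 4 ≠ 0, so this unfolding has rank ≥ 2; CP rank is at least every unfolding rank, so rank(T) ≥ 2. (This is only a lower bound: in general the CP rank may exceed every unfolding rank, so we still need to exhibit 2 rank-1 terms summing to T.)
Upper bound — finding two terms. Write S_k = T[:,:,k] for the frontal slices: S₀ = [[4, -8, 0], [3, -6, 9], [4, -8, -12]], S₁ = [[-1, 2, 1], [0, 0, 0], [-2, 4, 2]], S₂ = [[2, -4, 6], [6, -12, 18], [-4, 8, -12]].
If T = a₁ ⊗ b₁ ⊗ c₁ + a₂ ⊗ b₂ ⊗ c₂ then each S_k = c₁[k]·a₁b₁ᵀ + c₂[k]·a₂b₂ᵀ. S₀ and S₁ are linearly independent, so a₁b₁ᵀ and a₂b₂ᵀ must span the same plane of matrices: they are the rank-1 matrices of the form x·S₀ + y·S₁.
The 2×2 minor of x·S₀ + y·S₁ on rows {0,1}, columns {0,2} is 36·x² − 12·xy = 12·(3·x − y)(x), vanishing at (x:y) = (1:3) and (0:1).
M₁ = S₀ + 3·S₁ = [[1, -2, 3], [3, -6, 9], [-2, 4, -6]] = [1, 3, -2][1, -2, 3]ᵀ and M₂ = S₁ = [[-1, 2, 1], [0, 0, 0], [-2, 4, 2]] = −[1, 0, 2][1, -2, -1]ᵀ, so take a₁ = [1, 3, -2], b₁ = [1, -2, 3], a₂ = [1, 0, 2], b₂ = [1, -2, -1].
Each slice is an integer combination of E₁ = a₁b₁ᵀ and E₂ = a₂b₂ᵀ: S₀ = E₁ + 3·E₂, S₁ = −E₂, S₂ = 2·E₁; reading off coefficients, c₁ = [1, 0, 2] and c₂ = [3, -1, 0].
Hence T = [1, 3, -2] ⊗ [1, -2, 3] ⊗ [1, 0, 2] + [1, 0, 2] ⊗ [1, -2, -1] ⊗ [3, -1, 0], so rank(T) ≤ 2.
These bounds meet, so rank(T) = 2.

rank(T) = 2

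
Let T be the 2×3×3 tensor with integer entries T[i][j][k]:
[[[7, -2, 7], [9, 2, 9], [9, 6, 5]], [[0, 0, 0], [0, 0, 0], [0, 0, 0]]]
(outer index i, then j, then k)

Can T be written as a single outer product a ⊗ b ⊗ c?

No

The mode-2 unfolding of T (rows indexed by j, columns by (i,k) = (0,0), (0,1), (0,2), (1,0), (1,1), (1,2)) is [[7, -2, 7, 0, 0, 0], [9, 2, 9, 0, 0, 0], [9, 6, 5, 0, 0, 0]].
There the 3×3 minor on rows j ∈ {0, 1, 2}, columns (i,k) ∈ {(0,0), (0,1), (0,2)} is det [[7, -2, 7], [9, 2, 9], [9, 6, 5]] = -128 ≠ 0, so this unfolding has rank ≥ 3; CP rank is at least every unfolding rank, so rank(T) ≥ 3.
In particular rank(T) ≥ 3 > 1, so T is not rank-1.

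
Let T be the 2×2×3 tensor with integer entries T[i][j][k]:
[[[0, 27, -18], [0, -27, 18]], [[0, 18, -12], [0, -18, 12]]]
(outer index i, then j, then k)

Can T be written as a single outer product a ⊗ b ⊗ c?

If T = a ⊗ b ⊗ c then every fibre of T is a multiple of the corresponding factor, so read the factors off the fibres through the nonzero entry T[0,0,1] = 27.
The mode-1 fibre T[:,0,1] = [27, 18] gives a = [3, 2] (primitive direction); the mode-2 fibre T[0,:,1] = [27, -27] gives b = [1, -1]; then c[k] = T[0,0,k] / (a[0]·b[0]) = [0, 27, -18] / 3 = [0, 9, -6].
Expanding [3, 2] ⊗ [1, -1] ⊗ [0, 9, -6] reproduces all 12 entries of T, so T = [3, 2] ⊗ [1, -1] ⊗ [0, 9, -6] and rank(T) ≤ 1.
Equivalently every frontal slice T[:,:,k] is c[k] times the rank-1 matrix [3, 2] ⊗ [1, -1]. So T has rank 1 (it is nonzero).

Yes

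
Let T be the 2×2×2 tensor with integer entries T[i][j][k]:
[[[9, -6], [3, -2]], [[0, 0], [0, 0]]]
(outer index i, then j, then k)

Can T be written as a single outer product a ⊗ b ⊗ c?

Yes

If T = a ⊗ b ⊗ c then every fibre of T is a multiple of the corresponding factor, so read the factors off the fibres through the nonzero entry T[0,0,0] = 9.
The mode-1 fibre T[:,0,0] = [9, 0] gives a = [1, 0] (primitive direction); the mode-2 fibre T[0,:,0] = [9, 3] gives b = [3, 1]; then c[k] = T[0,0,k] / (a[0]·b[0]) = [9, -6] / 3 = [3, -2].
Expanding [1, 0] ⊗ [3, 1] ⊗ [3, -2] reproduces all 8 entries of T, so T = [1, 0] ⊗ [3, 1] ⊗ [3, -2] and rank(T) ≤ 1.
Equivalently every frontal slice T[:,:,k] is c[k] times the rank-1 matrix [1, 0] ⊗ [3, 1]. So T has rank 1 (it is nonzero).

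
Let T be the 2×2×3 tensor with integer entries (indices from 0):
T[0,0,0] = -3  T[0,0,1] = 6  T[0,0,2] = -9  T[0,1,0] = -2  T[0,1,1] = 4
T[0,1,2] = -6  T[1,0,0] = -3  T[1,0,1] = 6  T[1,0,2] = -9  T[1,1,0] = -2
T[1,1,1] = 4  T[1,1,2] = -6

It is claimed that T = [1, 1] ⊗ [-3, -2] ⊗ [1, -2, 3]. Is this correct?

Yes

Reconstruct entrywise from the claimed factors. For example, T[0,1,0] = -2 and Σₗ aₗ[0]bₗ[1]cₗ[0] = (1)·(-2)·(1) = -2; checking all 12 entries, every one matches. The claim holds.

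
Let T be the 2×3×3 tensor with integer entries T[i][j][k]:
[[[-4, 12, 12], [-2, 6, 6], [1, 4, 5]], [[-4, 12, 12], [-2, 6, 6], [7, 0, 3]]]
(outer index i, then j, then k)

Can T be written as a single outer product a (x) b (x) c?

No

The mode-1 unfolding of T (rows indexed by i, columns by (j,k) = (0,0), (0,1), (0,2), (1,0), (1,1), (1,2), (2,0), (2,1), (2,2)) is [[-4, 12, 12, -2, 6, 6, 1, 4, 5], [-4, 12, 12, -2, 6, 6, 7, 0, 3]].
There the 2×2 minor on rows i ∈ {0, 1}, columns (j,k) ∈ {(0,0), (2,0)} is det [[-4, 1], [-4, 7]] = -24 ≠ 0, so this unfolding has rank ≥ 2; CP rank is at least every unfolding rank, so rank(T) ≥ 2.
In particular rank(T) ≥ 2 > 1, so T is not rank-1.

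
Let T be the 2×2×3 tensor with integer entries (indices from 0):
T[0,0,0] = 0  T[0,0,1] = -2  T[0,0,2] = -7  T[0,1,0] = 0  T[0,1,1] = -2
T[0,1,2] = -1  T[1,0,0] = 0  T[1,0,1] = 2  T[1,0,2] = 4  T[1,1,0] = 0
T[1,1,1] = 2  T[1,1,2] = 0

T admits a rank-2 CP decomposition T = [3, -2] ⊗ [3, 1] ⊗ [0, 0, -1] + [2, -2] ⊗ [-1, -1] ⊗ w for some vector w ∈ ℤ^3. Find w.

Subtract the known terms from T to get the rank-1 residual R = [2, -2] ⊗ [-1, -1] ⊗ w, so R[i,j,k] = a[i]·b[j]·w[k]. Pick indices with nonzero a[0]·b[0] = (2)·(-1) = -2. Only the fibre through (0,0,·) is needed: R[0,0,:] = T[0,0,:] − Σₗ aₗ[0]bₗ[0]cₗ = [0, -2, -7] − (3)·(3)·[0, 0, -1] = [0, -2, 2]. Then w[k] = R[0,0,k] / -2 for each k, giving w = [0, -2, 2] / -2 = [0, 1, -1].

w = [0, 1, -1]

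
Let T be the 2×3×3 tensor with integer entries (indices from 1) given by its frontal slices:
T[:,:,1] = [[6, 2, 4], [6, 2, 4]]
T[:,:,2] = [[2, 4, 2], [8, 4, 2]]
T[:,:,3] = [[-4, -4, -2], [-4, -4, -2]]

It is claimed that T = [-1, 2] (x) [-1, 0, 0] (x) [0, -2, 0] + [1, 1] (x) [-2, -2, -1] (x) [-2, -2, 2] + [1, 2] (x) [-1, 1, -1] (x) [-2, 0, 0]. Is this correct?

No

Reconstruct entry (2,1,1) from the claimed factors: Σₗ aₗ[2]bₗ[1]cₗ[1] = (2)·(-1)·(0) + (1)·(-2)·(-2) + (2)·(-1)·(-2) = 8, but T[2,1,1] = 6. The claim is false.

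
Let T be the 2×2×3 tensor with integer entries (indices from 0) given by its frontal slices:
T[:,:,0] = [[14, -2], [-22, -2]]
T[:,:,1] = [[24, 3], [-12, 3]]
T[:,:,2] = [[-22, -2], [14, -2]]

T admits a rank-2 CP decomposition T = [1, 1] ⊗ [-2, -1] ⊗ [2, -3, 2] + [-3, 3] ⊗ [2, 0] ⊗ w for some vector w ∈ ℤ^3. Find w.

Subtract the known terms from T to get the rank-1 residual R = [-3, 3] ⊗ [2, 0] ⊗ w, so R[i,j,k] = a[i]·b[j]·w[k]. Pick indices with nonzero a[0]·b[0] = (-3)·(2) = -6. Only the fibre through (0,0,·) is needed: R[0,0,:] = T[0,0,:] − Σₗ aₗ[0]bₗ[0]cₗ = [14, 24, -22] − (1)·(-2)·[2, -3, 2] = [18, 18, -18]. Then w[k] = R[0,0,k] / -6 for each k, giving w = [18, 18, -18] / -6 = [-3, -3, 3].

w = [-3, -3, 3]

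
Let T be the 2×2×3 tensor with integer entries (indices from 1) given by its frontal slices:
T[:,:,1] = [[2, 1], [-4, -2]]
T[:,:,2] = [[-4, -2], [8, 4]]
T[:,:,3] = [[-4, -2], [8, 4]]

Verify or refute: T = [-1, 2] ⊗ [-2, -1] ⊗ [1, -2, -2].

Reconstruct entrywise from the claimed factors. For example, T[2,1,2] = 8 and Σₗ aₗ[2]bₗ[1]cₗ[2] = (2)·(-2)·(-2) = 8; checking all 12 entries, every one matches. The claim holds.

Yes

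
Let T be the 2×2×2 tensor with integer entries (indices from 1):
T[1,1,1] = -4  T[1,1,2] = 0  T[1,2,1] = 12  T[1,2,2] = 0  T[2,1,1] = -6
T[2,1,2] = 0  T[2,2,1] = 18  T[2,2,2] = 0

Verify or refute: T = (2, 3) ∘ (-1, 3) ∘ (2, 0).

Yes

Reconstruct entrywise from the claimed factors. For example, T[1,2,1] = 12 and Σₗ aₗ[1]bₗ[2]cₗ[1] = (2)·(3)·(2) = 12; checking all 8 entries, every one matches. The claim holds.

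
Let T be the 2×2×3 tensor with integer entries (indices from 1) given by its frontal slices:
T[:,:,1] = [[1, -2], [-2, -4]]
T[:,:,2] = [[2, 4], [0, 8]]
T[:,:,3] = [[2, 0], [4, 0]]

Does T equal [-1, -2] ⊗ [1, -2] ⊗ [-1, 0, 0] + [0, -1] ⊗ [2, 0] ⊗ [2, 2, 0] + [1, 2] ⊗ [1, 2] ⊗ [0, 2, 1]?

No

Reconstruct entry (1,1,3) from the claimed factors: Σₗ aₗ[1]bₗ[1]cₗ[3] = (-1)·(1)·(0) + (0)·(2)·(0) + (1)·(1)·(1) = 1, but T[1,1,3] = 2. The claim is false.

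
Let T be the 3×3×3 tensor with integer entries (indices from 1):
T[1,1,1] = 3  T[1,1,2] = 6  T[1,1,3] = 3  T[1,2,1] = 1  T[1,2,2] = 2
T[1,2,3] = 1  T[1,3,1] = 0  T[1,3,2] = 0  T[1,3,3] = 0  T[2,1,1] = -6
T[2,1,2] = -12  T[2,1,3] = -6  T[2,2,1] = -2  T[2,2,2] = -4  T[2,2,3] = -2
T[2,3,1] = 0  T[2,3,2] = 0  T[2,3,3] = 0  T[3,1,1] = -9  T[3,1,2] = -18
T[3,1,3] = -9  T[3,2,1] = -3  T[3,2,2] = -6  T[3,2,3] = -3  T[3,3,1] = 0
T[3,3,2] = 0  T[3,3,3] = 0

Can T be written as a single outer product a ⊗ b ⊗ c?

Yes

The mode-1 fibre T[:,1,1] = [3, -6, -9] gives a = [1, -2, -3] (primitive direction); the mode-2 fibre T[1,:,1] = [3, 1, 0] gives b = [3, 1, 0]; then c[k] = T[1,1,k] / (a[1]·b[1]) = [3, 6, 3] / 3 = [1, 2, 1].
Expanding [1, -2, -3] ⊗ [3, 1, 0] ⊗ [1, 2, 1] reproduces all 27 entries of T, so T = [1, -2, -3] ⊗ [3, 1, 0] ⊗ [1, 2, 1] and rank(T) ≤ 1.
Equivalently every frontal slice T[:,:,k] is c[k] times the rank-1 matrix [1, -2, -3] ⊗ [3, 1, 0]. So T has rank 1 (it is nonzero).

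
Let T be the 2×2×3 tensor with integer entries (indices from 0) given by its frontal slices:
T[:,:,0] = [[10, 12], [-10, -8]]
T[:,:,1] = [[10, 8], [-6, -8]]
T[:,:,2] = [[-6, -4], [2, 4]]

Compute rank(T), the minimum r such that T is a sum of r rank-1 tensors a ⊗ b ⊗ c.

3

Lower bound: the mode-3 unfolding of T (rows indexed by k, columns by (i,j) = (0,0), (0,1), (1,0), (1,1)) is [[10, 12, -10, -8], [10, 8, -6, -8], [-6, -4, 2, 4]].
There the 3×3 minor on rows k ∈ {0, 1, 2}, columns (i,j) ∈ {(0,0), (0,1), (1,0)} is det [[10, 12, -10], [10, 8, -6], [-6, -4, 2]] = 32 ≠ 0, so this unfolding has rank ≥ 3; CP rank is at least every unfolding rank, so rank(T) ≥ 3. (This is only a lower bound: in general the CP rank may exceed every unfolding rank, so we still need to exhibit 3 rank-1 terms summing to T.)
Upper bound: T is a sum of 3 rank-1 terms, T = [1, -1] ⊗ [1, 1] ⊗ [8, 8, -4] + [1, 0] ⊗ [1, 1] ⊗ [4, 0, 0] + [1, 1] ⊗ [1, 0] ⊗ [-2, 2, -2] (written with every a and b primitive with positive leading entry and the scale carried by c; CP decompositions are not unique, and this one is verified by expanding entrywise), so rank(T) ≤ 3.
These bounds meet, so rank(T) = 3.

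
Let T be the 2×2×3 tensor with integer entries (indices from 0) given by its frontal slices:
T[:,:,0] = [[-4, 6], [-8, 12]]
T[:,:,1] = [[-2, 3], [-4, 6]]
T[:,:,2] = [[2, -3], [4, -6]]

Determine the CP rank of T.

Lower bound: T ≠ 0 (e.g. T[0,0,0] = -4), so rank(T) ≥ 1.
Upper bound: the mode-1 fibre T[:,0,0] = [-4, -8] gives a = [1, 2] (primitive direction); the mode-2 fibre T[0,:,0] = [-4, 6] gives b = [2, -3]; then c[k] = T[0,0,k] / (a[0]·b[0]) = [-4, -2, 2] / 2 = [-2, -1, 1].
Expanding [1, 2] ⊗ [2, -3] ⊗ [-2, -1, 1] reproduces all 12 entries of T, so T = [1, 2] ⊗ [2, -3] ⊗ [-2, -1, 1] and rank(T) ≤ 1.
These bounds meet, so rank(T) = 1.

1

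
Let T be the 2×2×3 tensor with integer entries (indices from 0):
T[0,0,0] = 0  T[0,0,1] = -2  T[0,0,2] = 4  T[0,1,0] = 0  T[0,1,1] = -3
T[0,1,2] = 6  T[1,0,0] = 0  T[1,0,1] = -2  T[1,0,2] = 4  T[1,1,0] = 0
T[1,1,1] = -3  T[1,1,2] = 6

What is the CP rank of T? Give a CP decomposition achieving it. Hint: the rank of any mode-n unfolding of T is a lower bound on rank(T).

Lower bound: T ≠ 0 (e.g. T[0,0,1] = -2), so rank(T) ≥ 1.
Upper bound: the mode-1 fibre T[:,0,1] = [-2, -2] gives a = [1, 1] (primitive direction); the mode-2 fibre T[0,:,1] = [-2, -3] gives b = [2, 3]; then c[k] = T[0,0,k] / (a[0]·b[0]) = [0, -2, 4] / 2 = [0, -1, 2].
Expanding [1, 1] (x) [2, 3] (x) [0, -1, 2] reproduces all 12 entries of T, so T = [1, 1] (x) [2, 3] (x) [0, -1, 2] and rank(T) ≤ 1.
These bounds meet, so rank(T) = 1.

rank(T) = 1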